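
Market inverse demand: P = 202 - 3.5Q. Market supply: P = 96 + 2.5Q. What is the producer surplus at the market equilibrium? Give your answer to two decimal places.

390.14

Equilibrium: 202 - 3.5Q = 96 + 2.5Q, so Q* = 17.6667 and P* = 140.1667.
PS is the area between P* and the supply curve from 0 to Q*: (1/2)(17.6667)(44.1667) = 390.1389.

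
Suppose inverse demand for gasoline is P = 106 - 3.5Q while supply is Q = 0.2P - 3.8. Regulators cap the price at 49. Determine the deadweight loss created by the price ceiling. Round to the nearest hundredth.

76.24

Rewriting supply in inverse form: P = 19 + 5Q.
Without the control, 106 - 3.5Q = 19 + 5Q so Q* = 10.2353 and P* = 70.1765.
At P = 49, sellers supply (49 - 19)/5 = 6 while buyers want more, so the quantity traded is 6 at price 49.
The lost-trades triangle has base Q* - 6 = 4.2353 and height equal to the gap between the curves at Q = 6, which is 85 - 49 = 36. DWL = (1/2)(4.2353)(36) = 76.2353.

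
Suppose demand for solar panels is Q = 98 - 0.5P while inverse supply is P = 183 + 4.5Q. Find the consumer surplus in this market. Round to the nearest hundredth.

4.00

Rewriting demand in inverse form: P = 196 - 2Q.
Setting demand equal to supply, 13 = 6.5Q, so Q* = 2 and P* = 192.
Consumer surplus is the triangle under demand above P*: (1/2)(2)(196 - 192) = (1/2)(2)(4) = 4.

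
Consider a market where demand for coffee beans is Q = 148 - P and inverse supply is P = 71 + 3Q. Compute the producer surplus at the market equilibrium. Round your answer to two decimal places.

Rewriting demand in inverse form: P = 148 - Q.
Setting demand equal to supply, 77 = 4Q, so Q* = 19.25 and P* = 128.75.
Producer surplus is the triangle above supply below P*: (1/2)(19.25)(128.75 - 71) = (1/2)(19.25)(57.75) = 555.8438.

555.84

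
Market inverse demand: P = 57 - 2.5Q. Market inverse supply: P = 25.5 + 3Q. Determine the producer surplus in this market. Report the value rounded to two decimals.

49.20

Equilibrium: 57 - 2.5Q = 25.5 + 3Q, so Q* = 5.7273 and P* = 42.6818.
Producer surplus is the triangle above supply below P*: (1/2)(5.7273)(42.6818 - 25.5) = (1/2)(5.7273)(17.1818) = 49.2025.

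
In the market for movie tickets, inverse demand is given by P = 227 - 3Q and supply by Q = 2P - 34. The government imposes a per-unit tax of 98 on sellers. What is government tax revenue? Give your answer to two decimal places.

3136.00

Rewriting supply in inverse form: P = 17 + 0.5Q.
Without the tax, 227 - 3Q = 17 + 0.5Q so Q* = 60 and P* = 47.
A tax on sellers shifts supply up by 98: 227 - 3Q = 17 + 0.5Q + 98, so Q_t = 32. Buyers pay P_b = 131; sellers receive P_s = P_b - 98 = 33.
Tax revenue = t x Q_t = 98 x 32 = 3136.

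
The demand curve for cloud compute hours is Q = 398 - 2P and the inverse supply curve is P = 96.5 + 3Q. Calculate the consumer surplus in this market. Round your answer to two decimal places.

214.41

Rewriting demand in inverse form: P = 199 - 0.5Q.
Setting demand equal to supply, 102.5 = 3.5Q, so Q* = 29.2857 and P* = 184.3571.
The demand choke price is 199, so CS = (1/2)(Q*)(199 - P*) = (1/2)(29.2857)(14.6429) = 214.4133.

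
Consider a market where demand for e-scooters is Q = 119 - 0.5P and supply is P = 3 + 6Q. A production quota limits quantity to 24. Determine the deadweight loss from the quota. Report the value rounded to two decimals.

Rewriting demand in inverse form: P = 238 - 2Q.
Unrestricted equilibrium: Q* = (238 - 3)/(2 + 6) = 29.375.
At Q = 24 the demand price is 238 - 2(24) = 190 and the supply price is 3 + 6(24) = 147.
DWL = (1/2)(gap between curves at 24) x (Q* - 24) = (1/2)(43)(5.375) = 115.5625.

115.56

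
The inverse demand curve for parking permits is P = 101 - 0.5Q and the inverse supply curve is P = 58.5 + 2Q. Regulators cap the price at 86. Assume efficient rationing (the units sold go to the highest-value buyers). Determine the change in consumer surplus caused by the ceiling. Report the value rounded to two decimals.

Free-market equilibrium: 101 - 0.5Q = 58.5 + 2Q gives Q* = 17, P* = 92.5.
At P = 86, sellers supply (86 - 58.5)/2 = 13.75 while buyers want more, so the quantity traded is 13.75 at price 86.
CS goes from (1/2)(17)(8.5) = 72.25 to 158.9844 (computed as (101 - 86)(13.75) - (1/2)(0.5)(13.75)^2), a change of 86.7344.

86.73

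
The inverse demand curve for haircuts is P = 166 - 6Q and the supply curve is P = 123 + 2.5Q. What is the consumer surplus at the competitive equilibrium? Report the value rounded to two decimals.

76.78

Setting demand equal to supply, 43 = 8.5Q, so Q* = 5.0588 and P* = 135.6471.
CS is the area between the demand curve and P* from 0 to Q*: (1/2)(5.0588)(30.3529) = 76.7751.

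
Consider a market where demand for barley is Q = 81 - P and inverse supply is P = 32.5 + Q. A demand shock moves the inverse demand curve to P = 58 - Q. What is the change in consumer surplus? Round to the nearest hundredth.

-212.75

Rewriting demand in inverse form: P = 81 - Q.
Initial equilibrium: Q_0 = 24.25, P_0 = 56.75; CS_0 = (1/2)(24.25)(24.25) = 294.0312, PS_0 = (1/2)(24.25)(24.25) = 294.0312.
New equilibrium: 58 - Q = 32.5 + Q gives Q_1 = 12.75, P_1 = 45.25; CS_1 = 81.2812, PS_1 = 81.2812.
Change in consumer surplus = 81.2812 - 294.0312 = -212.75.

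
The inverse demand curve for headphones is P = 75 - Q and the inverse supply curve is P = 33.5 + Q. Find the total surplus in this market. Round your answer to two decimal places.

Set 75 - Q = 33.5 + Q, which gives 41.5 = 2Q, so Q* = 20.75 and P* = 75 - (20.75) = 54.25.
Total surplus is the full triangle between the curves from 0 to Q*: (1/2)(20.75)(75 - 33.5) = 430.5625.

430.56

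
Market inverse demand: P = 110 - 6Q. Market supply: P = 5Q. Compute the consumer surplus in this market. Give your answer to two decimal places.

Setting demand equal to supply, 110 = 11Q, so Q* = 10 and P* = 50.
Consumer surplus is the triangle under demand above P*: (1/2)(10)(110 - 50) = (1/2)(10)(60) = 300.

300.00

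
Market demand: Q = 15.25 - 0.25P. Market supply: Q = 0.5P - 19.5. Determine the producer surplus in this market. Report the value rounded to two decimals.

Rewriting demand in inverse form: P = 61 - 4Q.
Rewriting supply in inverse form: P = 39 + 2Q.
Set 61 - 4Q = 39 + 2Q, which gives 22 = 6Q, so Q* = 3.6667 and P* = 61 - 4(3.6667) = 46.3333.
Producer surplus is the triangle above supply below P*: (1/2)(3.6667)(46.3333 - 39) = (1/2)(3.6667)(7.3333) = 13.4444.

13.44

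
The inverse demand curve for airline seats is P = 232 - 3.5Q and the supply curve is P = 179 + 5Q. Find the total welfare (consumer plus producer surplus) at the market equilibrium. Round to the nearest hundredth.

165.24

Set 232 - 3.5Q = 179 + 5Q, which gives 53 = 8.5Q, so Q* = 6.2353 and P* = 232 - 3.5(6.2353) = 210.1765.
CS = (1/2)(6.2353)(21.8235) = 68.0381 and PS = (1/2)(6.2353)(31.1765) = 97.1972, so total surplus = 165.2353.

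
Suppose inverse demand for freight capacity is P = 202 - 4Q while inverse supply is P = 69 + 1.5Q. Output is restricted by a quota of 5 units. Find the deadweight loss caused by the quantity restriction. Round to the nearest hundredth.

1011.84

Without the quota, 202 - 4Q = 69 + 1.5Q gives Q* = 24.1818.
At Q = 5 the demand price is 202 - 4(5) = 182 and the supply price is 69 + 1.5(5) = 76.5.
Deadweight loss is the triangle between the curves from 5 to 24.1818: (1/2)(182 - 76.5)(24.1818 - 5) = 1011.8409.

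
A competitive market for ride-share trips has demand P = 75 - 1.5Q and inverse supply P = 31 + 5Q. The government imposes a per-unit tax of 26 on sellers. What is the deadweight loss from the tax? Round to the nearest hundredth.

52.00

Pre-tax equilibrium: 75 - 1.5Q = 31 + 5Q gives Q* = 6.7692, P* = 64.8462.
A tax on sellers shifts supply up by 26: 75 - 1.5Q = 31 + 5Q + 26, so Q_t = 2.7692. Buyers pay P_b = 70.8462; sellers receive P_s = P_b - 26 = 44.8462.
Deadweight loss is the triangle between the curves from Q_t to Q*: (1/2)(6.7692 - 2.7692)(26) = 52.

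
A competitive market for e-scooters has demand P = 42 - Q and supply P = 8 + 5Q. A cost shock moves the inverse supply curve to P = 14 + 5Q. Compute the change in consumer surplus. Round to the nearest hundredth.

Initial equilibrium: Q_0 = 5.6667, P_0 = 36.3333; CS_0 = (1/2)(5.6667)(5.6667) = 16.0556, PS_0 = (1/2)(5.6667)(28.3333) = 80.2778.
New equilibrium: 42 - Q = 14 + 5Q gives Q_1 = 4.6667, P_1 = 37.3333; CS_1 = 10.8889, PS_1 = 54.4444.
Change in consumer surplus = 10.8889 - 16.0556 = -5.1667.

-5.17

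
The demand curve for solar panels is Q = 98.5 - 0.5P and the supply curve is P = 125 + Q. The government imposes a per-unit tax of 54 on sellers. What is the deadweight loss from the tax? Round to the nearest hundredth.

486.00

Rewriting demand in inverse form: P = 197 - 2Q.
Without the tax, 197 - 2Q = 125 + Q so Q* = 24 and P* = 149.
A tax on sellers shifts supply up by 54: 197 - 2Q = 125 + Q + 54, so Q_t = 6. Buyers pay P_b = 185; sellers receive P_s = P_b - 54 = 131.
The welfare triangle lost has base Q* - Q_t = 18 and height t = 54, so DWL = (1/2)(18)(54) = 486.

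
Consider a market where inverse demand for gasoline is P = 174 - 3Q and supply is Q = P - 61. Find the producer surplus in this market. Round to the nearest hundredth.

399.03

Rewriting supply in inverse form: P = 61 + Q.
Equilibrium: 174 - 3Q = 61 + Q, so Q* = 28.25 and P* = 89.25.
The supply curve's price intercept is 61, so PS = (1/2)(Q*)(P* - 61) = (1/2)(28.25)(28.25) = 399.0312.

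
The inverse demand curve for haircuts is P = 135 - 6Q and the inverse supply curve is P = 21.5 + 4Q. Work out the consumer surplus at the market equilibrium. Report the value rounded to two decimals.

Equilibrium: 135 - 6Q = 21.5 + 4Q, so Q* = 11.35 and P* = 66.9.
CS is the area between the demand curve and P* from 0 to Q*: (1/2)(11.35)(68.1) = 386.4675.

386.47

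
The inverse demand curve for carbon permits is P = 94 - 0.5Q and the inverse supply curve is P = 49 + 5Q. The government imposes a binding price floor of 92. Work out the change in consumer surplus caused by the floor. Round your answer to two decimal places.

Free-market equilibrium: 94 - 0.5Q = 49 + 5Q gives Q* = 8.1818, P* = 89.9091.
At P = 92, buyers demand (94 - 92)/0.5 = 4 while sellers would supply more, so the quantity traded is 4 at price 92.
CS goes from (1/2)(8.1818)(4.0909) = 16.7355 to 4 (computed as (94 - 92)(4) - (1/2)(0.5)(4)^2), a change of -12.7355.

-12.74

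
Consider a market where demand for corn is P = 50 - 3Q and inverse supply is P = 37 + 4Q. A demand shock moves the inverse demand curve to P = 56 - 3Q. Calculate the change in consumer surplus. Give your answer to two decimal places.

5.88

Initial equilibrium: Q_0 = 1.8571, P_0 = 44.4286; CS_0 = (1/2)(1.8571)(5.5714) = 5.1735, PS_0 = (1/2)(1.8571)(7.4286) = 6.898.
New equilibrium: 56 - 3Q = 37 + 4Q gives Q_1 = 2.7143, P_1 = 47.8571; CS_1 = 11.051, PS_1 = 14.7347.
Change in consumer surplus = 11.051 - 5.1735 = 5.8776.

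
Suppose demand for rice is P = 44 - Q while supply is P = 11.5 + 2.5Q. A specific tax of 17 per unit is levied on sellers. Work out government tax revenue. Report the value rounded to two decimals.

75.29

Pre-tax equilibrium: 44 - Q = 11.5 + 2.5Q gives Q* = 9.2857, P* = 34.7143.
A tax on sellers shifts supply up by 17: 44 - Q = 11.5 + 2.5Q + 17, so Q_t = 4.4286. Buyers pay P_b = 39.5714; sellers receive P_s = P_b - 17 = 22.5714.
Revenue is the tax times quantity traded: 17 x 4.4286 = 75.2857.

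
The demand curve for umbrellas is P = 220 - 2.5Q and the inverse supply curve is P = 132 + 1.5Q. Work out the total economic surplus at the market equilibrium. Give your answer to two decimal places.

Equilibrium: 220 - 2.5Q = 132 + 1.5Q, so Q* = 22 and P* = 165.
Total surplus is the full triangle between the curves from 0 to Q*: (1/2)(22)(220 - 132) = 968.

968.00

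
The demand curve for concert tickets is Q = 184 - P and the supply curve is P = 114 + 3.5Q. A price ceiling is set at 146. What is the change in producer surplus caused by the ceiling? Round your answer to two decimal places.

-277.17

Rewriting demand in inverse form: P = 184 - Q.
Free-market equilibrium: 184 - Q = 114 + 3.5Q gives Q* = 15.5556, P* = 168.4444.
At the ceiling price 146, quantity supplied is (146 - 114)/3.5 = 9.1429; supply is the short side, so Q = 9.1429 trades at P = 146.
PS goes from (1/2)(15.5556)(54.4444) = 423.4568 to 146.2857 (computed as (146 - 114)(9.1429) - (1/2)(3.5)(9.1429)^2), a change of -277.1711.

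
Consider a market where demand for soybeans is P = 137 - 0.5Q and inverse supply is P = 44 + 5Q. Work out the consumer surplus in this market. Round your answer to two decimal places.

71.48

Setting demand equal to supply, 93 = 5.5Q, so Q* = 16.9091 and P* = 128.5455.
The demand choke price is 137, so CS = (1/2)(Q*)(137 - P*) = (1/2)(16.9091)(8.4545) = 71.4793.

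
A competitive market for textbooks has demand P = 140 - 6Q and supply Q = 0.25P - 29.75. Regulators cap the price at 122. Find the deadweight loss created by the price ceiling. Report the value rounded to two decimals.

Rewriting supply in inverse form: P = 119 + 4Q.
Free-market equilibrium: 140 - 6Q = 119 + 4Q gives Q* = 2.1, P* = 127.4.
At the ceiling price 122, quantity supplied is (122 - 119)/4 = 0.75; supply is the short side, so Q = 0.75 trades at P = 122.
The lost-trades triangle has base Q* - 0.75 = 1.35 and height equal to the gap between the curves at Q = 0.75, which is 135.5 - 122 = 13.5. DWL = (1/2)(1.35)(13.5) = 9.1125.

9.11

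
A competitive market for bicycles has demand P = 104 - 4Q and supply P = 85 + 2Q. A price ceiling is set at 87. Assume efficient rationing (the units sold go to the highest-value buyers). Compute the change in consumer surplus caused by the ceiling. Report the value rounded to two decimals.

Without the control, 104 - 4Q = 85 + 2Q so Q* = 3.1667 and P* = 91.3333.
At P = 87, sellers supply (87 - 85)/2 = 1 while buyers want more, so the quantity traded is 1 at price 87.
CS goes from (1/2)(3.1667)(12.6667) = 20.0556 to 15 (computed as (104 - 87)(1) - (1/2)(4)(1)^2), a change of -5.0556.

-5.06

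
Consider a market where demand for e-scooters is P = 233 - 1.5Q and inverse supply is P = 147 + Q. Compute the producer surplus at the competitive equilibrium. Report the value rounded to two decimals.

Equilibrium: 233 - 1.5Q = 147 + Q, so Q* = 34.4 and P* = 181.4.
The supply curve's price intercept is 147, so PS = (1/2)(Q*)(P* - 147) = (1/2)(34.4)(34.4) = 591.68.

591.68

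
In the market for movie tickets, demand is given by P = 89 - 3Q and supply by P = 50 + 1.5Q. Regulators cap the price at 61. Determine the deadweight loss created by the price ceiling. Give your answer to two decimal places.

4.00

Free-market equilibrium: 89 - 3Q = 50 + 1.5Q gives Q* = 8.6667, P* = 63.
At P = 61, sellers supply (61 - 50)/1.5 = 7.3333 while buyers want more, so the quantity traded is 7.3333 at price 61.
The lost-trades triangle has base Q* - 7.3333 = 1.3333 and height equal to the gap between the curves at Q = 7.3333, which is 67 - 61 = 6. DWL = (1/2)(1.3333)(6) = 4.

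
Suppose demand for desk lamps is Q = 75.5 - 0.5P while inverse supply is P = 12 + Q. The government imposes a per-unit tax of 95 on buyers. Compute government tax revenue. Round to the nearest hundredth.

1393.33

Rewriting demand in inverse form: P = 151 - 2Q.
Pre-tax equilibrium: 151 - 2Q = 12 + Q gives Q* = 46.3333, P* = 58.3333.
A tax on buyers shifts demand down by 95: (151 - 95) - 2Q = 12 + Q, so Q_t = 14.6667. Buyers pay P_b = 121.6667; sellers receive P_s = P_b - 95 = 26.6667.
Revenue is the tax times quantity traded: 95 x 14.6667 = 1393.3333.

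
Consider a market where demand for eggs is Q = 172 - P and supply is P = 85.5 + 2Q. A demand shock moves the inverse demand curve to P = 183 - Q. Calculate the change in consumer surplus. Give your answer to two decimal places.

112.44

Rewriting demand in inverse form: P = 172 - Q.
Initial equilibrium: Q_0 = 28.8333, P_0 = 143.1667; CS_0 = (1/2)(28.8333)(28.8333) = 415.6806, PS_0 = (1/2)(28.8333)(57.6667) = 831.3611.
New equilibrium: 183 - Q = 85.5 + 2Q gives Q_1 = 32.5, P_1 = 150.5; CS_1 = 528.125, PS_1 = 1056.25.
Change in consumer surplus = 528.125 - 415.6806 = 112.4444.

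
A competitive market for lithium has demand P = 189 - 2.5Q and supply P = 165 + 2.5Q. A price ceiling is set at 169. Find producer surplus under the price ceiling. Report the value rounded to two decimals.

Without the control, 189 - 2.5Q = 165 + 2.5Q so Q* = 4.8 and P* = 177.
At P = 169, sellers supply (169 - 165)/2.5 = 1.6 while buyers want more, so the quantity traded is 1.6 at price 169.
PS is the triangle above supply below 169: (1/2)(1.6)(169 - 165) = 3.2.

3.20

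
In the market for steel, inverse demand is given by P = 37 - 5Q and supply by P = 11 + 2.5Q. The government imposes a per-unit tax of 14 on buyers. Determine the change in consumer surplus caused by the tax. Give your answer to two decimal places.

Pre-tax equilibrium: 37 - 5Q = 11 + 2.5Q gives Q* = 3.4667, P* = 19.6667.
With the tax, buyers' net willingness to pay falls by 14: (37 - 14) - 5Q = 11 + 2.5Q, so Q_t = 1.6. Buyers pay P_b = 29; sellers receive P_s = P_b - 14 = 15.
Consumers lose the trapezoid between P* and P_b out to Q_t plus the triangle from Q_t to Q*: change in CS = 6.4 - 30.0444 = -23.6444.

-23.64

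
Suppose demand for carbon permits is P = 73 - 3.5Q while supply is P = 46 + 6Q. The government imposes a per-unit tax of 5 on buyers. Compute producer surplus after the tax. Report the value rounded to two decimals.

Without the tax, 73 - 3.5Q = 46 + 6Q so Q* = 2.8421 and P* = 63.0526.
A tax on buyers shifts demand down by 5: (73 - 5) - 3.5Q = 46 + 6Q, so Q_t = 2.3158. Buyers pay P_b = 64.8947; sellers receive P_s = P_b - 5 = 59.8947.
PS = (1/2)(Q_t)(P_s - 46) = (1/2)(2.3158)(13.8947) = 16.0886.

16.09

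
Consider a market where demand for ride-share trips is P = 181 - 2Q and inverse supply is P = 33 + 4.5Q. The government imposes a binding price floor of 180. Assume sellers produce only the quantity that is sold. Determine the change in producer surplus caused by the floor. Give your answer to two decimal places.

-1093.55

Without the control, 181 - 2Q = 33 + 4.5Q so Q* = 22.7692 and P* = 135.4615.
At P = 180, buyers demand (181 - 180)/2 = 0.5 while sellers would supply more, so the quantity traded is 0.5 at price 180.
PS goes from (1/2)(22.7692)(102.4615) = 1166.4852 to 72.9375 (computed as (180 - 33)(0.5) - (1/2)(4.5)(0.5)^2), a change of -1093.5477.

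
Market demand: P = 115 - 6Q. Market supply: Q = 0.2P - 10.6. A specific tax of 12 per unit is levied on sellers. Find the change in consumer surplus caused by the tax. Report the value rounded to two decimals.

Rewriting supply in inverse form: P = 53 + 5Q.
Without the tax, 115 - 6Q = 53 + 5Q so Q* = 5.6364 and P* = 81.1818.
A tax on sellers shifts supply up by 12: 115 - 6Q = 53 + 5Q + 12, so Q_t = 4.5455. Buyers pay P_b = 87.7273; sellers receive P_s = P_b - 12 = 75.7273.
CS falls from (1/2)(5.6364)(33.8182) = 95.3058 to (1/2)(4.5455)(27.2727) = 61.9835, a change of -33.3223.

-33.32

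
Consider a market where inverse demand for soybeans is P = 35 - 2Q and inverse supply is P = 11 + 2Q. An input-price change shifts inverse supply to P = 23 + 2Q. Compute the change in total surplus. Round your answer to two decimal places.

-54.00

Initial equilibrium: Q_0 = 6, P_0 = 23; CS_0 = (1/2)(6)(12) = 36, PS_0 = (1/2)(6)(12) = 36.
New equilibrium: 35 - 2Q = 23 + 2Q gives Q_1 = 3, P_1 = 29; CS_1 = 9, PS_1 = 9.
Change in total surplus = (9 + 9) - (36 + 36) = -54.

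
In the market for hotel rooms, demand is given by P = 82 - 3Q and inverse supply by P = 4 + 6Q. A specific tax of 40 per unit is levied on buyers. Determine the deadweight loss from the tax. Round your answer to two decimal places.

88.89

Pre-tax equilibrium: 82 - 3Q = 4 + 6Q gives Q* = 8.6667, P* = 56.
With the tax, buyers' net willingness to pay falls by 40: (82 - 40) - 3Q = 4 + 6Q, so Q_t = 4.2222. Buyers pay P_b = 69.3333; sellers receive P_s = P_b - 40 = 29.3333.
Deadweight loss is the triangle between the curves from Q_t to Q*: (1/2)(8.6667 - 4.2222)(40) = 88.8889.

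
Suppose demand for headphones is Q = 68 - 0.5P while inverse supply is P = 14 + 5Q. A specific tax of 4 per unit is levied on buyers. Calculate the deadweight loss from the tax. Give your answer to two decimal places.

Rewriting demand in inverse form: P = 136 - 2Q.
Without the tax, 136 - 2Q = 14 + 5Q so Q* = 17.4286 and P* = 101.1429.
With the tax, buyers' net willingness to pay falls by 4: (136 - 4) - 2Q = 14 + 5Q, so Q_t = 16.8571. Buyers pay P_b = 102.2857; sellers receive P_s = P_b - 4 = 98.2857.
The welfare triangle lost has base Q* - Q_t = 0.5714 and height t = 4, so DWL = (1/2)(0.5714)(4) = 1.1429.

1.14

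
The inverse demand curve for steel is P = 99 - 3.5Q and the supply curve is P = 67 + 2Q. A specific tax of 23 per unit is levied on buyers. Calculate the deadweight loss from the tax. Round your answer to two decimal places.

48.09

Pre-tax equilibrium: 99 - 3.5Q = 67 + 2Q gives Q* = 5.8182, P* = 78.6364.
With the tax, buyers' net willingness to pay falls by 23: (99 - 23) - 3.5Q = 67 + 2Q, so Q_t = 1.6364. Buyers pay P_b = 93.2727; sellers receive P_s = P_b - 23 = 70.2727.
Deadweight loss is the triangle between the curves from Q_t to Q*: (1/2)(5.8182 - 1.6364)(23) = 48.0909.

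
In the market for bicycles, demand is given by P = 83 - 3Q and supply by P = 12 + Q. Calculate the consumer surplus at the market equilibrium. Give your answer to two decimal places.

Setting demand equal to supply, 71 = 4Q, so Q* = 17.75 and P* = 29.75.
The demand choke price is 83, so CS = (1/2)(Q*)(83 - P*) = (1/2)(17.75)(53.25) = 472.5938.

472.59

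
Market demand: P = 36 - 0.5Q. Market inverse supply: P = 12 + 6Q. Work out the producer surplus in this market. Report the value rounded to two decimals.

40.90

Set 36 - 0.5Q = 12 + 6Q, which gives 24 = 6.5Q, so Q* = 3.6923 and P* = 36 - 0.5(3.6923) = 34.1538.
PS is the area between P* and the supply curve from 0 to Q*: (1/2)(3.6923)(22.1538) = 40.8994.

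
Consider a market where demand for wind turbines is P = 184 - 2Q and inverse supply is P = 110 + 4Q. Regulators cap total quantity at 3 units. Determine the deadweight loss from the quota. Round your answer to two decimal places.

Unrestricted equilibrium: Q* = (184 - 110)/(2 + 4) = 12.3333.
At Q = 3 the demand price is 184 - 2(3) = 178 and the supply price is 110 + 4(3) = 122.
Deadweight loss is the triangle between the curves from 3 to 12.3333: (1/2)(178 - 122)(12.3333 - 3) = 261.3333.

261.33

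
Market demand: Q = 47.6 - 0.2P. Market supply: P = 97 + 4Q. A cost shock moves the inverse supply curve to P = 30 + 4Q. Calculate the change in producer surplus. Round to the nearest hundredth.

Rewriting demand in inverse form: P = 238 - 5Q.
Initial equilibrium: Q_0 = 15.6667, P_0 = 159.6667; CS_0 = (1/2)(15.6667)(78.3333) = 613.6111, PS_0 = (1/2)(15.6667)(62.6667) = 490.8889.
New equilibrium: 238 - 5Q = 30 + 4Q gives Q_1 = 23.1111, P_1 = 122.4444; CS_1 = 1335.3086, PS_1 = 1068.2469.
Change in producer surplus = 1068.2469 - 490.8889 = 577.358.

577.36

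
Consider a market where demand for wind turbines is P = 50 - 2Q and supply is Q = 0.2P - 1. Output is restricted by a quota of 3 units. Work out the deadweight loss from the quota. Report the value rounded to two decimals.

Rewriting supply in inverse form: P = 5 + 5Q.
Unrestricted equilibrium: Q* = (50 - 5)/(2 + 5) = 6.4286.
At Q = 3 the demand price is 50 - 2(3) = 44 and the supply price is 5 + 5(3) = 20.
Deadweight loss is the triangle between the curves from 3 to 6.4286: (1/2)(44 - 20)(6.4286 - 3) = 41.1429.

41.14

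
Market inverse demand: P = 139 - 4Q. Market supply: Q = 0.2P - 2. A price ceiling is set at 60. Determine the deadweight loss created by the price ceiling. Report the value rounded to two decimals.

Rewriting supply in inverse form: P = 10 + 5Q.
Without the control, 139 - 4Q = 10 + 5Q so Q* = 14.3333 and P* = 81.6667.
At the ceiling price 60, quantity supplied is (60 - 10)/5 = 10; supply is the short side, so Q = 10 trades at P = 60.
At Q = 10 the demand price is 99 and the supply price is 60. Deadweight loss is the triangle between the curves from 10 to 14.3333: (1/2)(99 - 60)(14.3333 - 10) = 84.5.

84.50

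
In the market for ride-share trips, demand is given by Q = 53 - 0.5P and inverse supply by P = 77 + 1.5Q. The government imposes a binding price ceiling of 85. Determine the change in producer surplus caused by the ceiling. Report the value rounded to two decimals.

Rewriting demand in inverse form: P = 106 - 2Q.
Free-market equilibrium: 106 - 2Q = 77 + 1.5Q gives Q* = 8.2857, P* = 89.4286.
At the ceiling price 85, quantity supplied is (85 - 77)/1.5 = 5.3333; supply is the short side, so Q = 5.3333 trades at P = 85.
PS goes from (1/2)(8.2857)(12.4286) = 51.4898 to 21.3333 (computed as (85 - 77)(5.3333) - (1/2)(1.5)(5.3333)^2), a change of -30.1565.

-30.16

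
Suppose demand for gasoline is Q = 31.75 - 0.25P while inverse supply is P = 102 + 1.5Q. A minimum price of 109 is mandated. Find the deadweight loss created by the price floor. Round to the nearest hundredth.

0.01

Rewriting demand in inverse form: P = 127 - 4Q.
Without the control, 127 - 4Q = 102 + 1.5Q so Q* = 4.5455 and P* = 108.8182.
At the floor price 109, quantity demanded is (127 - 109)/4 = 4.5; demand is the short side, so Q = 4.5 trades at P = 109.
The lost-trades triangle has base Q* - 4.5 = 0.0455 and height equal to the gap between the curves at Q = 4.5, which is 109 - 108.75 = 0.25. DWL = (1/2)(0.0455)(0.25) = 0.0057.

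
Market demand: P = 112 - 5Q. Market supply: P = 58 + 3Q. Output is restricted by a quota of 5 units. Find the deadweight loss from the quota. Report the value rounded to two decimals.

12.25

Without the quota, 112 - 5Q = 58 + 3Q gives Q* = 6.75.
At Q = 5 the demand price is 112 - 5(5) = 87 and the supply price is 58 + 3(5) = 73.
DWL = (1/2)(gap between curves at 5) x (Q* - 5) = (1/2)(14)(1.75) = 12.25.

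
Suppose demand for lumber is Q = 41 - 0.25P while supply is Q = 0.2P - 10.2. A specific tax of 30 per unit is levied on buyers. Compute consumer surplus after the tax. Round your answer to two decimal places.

Rewriting demand in inverse form: P = 164 - 4Q.
Rewriting supply in inverse form: P = 51 + 5Q.
Without the tax, 164 - 4Q = 51 + 5Q so Q* = 12.5556 and P* = 113.7778.
A tax on buyers shifts demand down by 30: (164 - 30) - 4Q = 51 + 5Q, so Q_t = 9.2222. Buyers pay P_b = 127.1111; sellers receive P_s = P_b - 30 = 97.1111.
Consumer surplus is the triangle under demand above P_b: (1/2)(9.2222)(164 - 127.1111) = 170.0988.

170.10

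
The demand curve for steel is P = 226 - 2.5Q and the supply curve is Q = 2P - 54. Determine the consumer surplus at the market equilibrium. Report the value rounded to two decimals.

5500.14

Rewriting supply in inverse form: P = 27 + 0.5Q.
Setting demand equal to supply, 199 = 3Q, so Q* = 66.3333 and P* = 60.1667.
The demand choke price is 226, so CS = (1/2)(Q*)(226 - P*) = (1/2)(66.3333)(165.8333) = 5500.1389.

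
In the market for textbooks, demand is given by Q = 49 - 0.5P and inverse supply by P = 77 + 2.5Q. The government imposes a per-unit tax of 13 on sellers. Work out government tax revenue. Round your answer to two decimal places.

Rewriting demand in inverse form: P = 98 - 2Q.
Without the tax, 98 - 2Q = 77 + 2.5Q so Q* = 4.6667 and P* = 88.6667.
A tax on sellers shifts supply up by 13: 98 - 2Q = 77 + 2.5Q + 13, so Q_t = 1.7778. Buyers pay P_b = 94.4444; sellers receive P_s = P_b - 13 = 81.4444.
Revenue is the tax times quantity traded: 13 x 1.7778 = 23.1111.

23.11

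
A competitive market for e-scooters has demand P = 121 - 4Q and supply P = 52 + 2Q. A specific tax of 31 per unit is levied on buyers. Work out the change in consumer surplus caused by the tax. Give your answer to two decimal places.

Pre-tax equilibrium: 121 - 4Q = 52 + 2Q gives Q* = 11.5, P* = 75.
With the tax, buyers' net willingness to pay falls by 31: (121 - 31) - 4Q = 52 + 2Q, so Q_t = 6.3333. Buyers pay P_b = 95.6667; sellers receive P_s = P_b - 31 = 64.6667.
CS falls from (1/2)(11.5)(46) = 264.5 to (1/2)(6.3333)(25.3333) = 80.2222, a change of -184.2778.

-184.28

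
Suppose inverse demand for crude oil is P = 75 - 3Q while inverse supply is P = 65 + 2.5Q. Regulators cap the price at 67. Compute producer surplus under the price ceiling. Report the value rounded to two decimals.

Without the control, 75 - 3Q = 65 + 2.5Q so Q* = 1.8182 and P* = 69.5455.
At P = 67, sellers supply (67 - 65)/2.5 = 0.8 while buyers want more, so the quantity traded is 0.8 at price 67.
PS is the triangle above supply below 67: (1/2)(0.8)(67 - 65) = 0.8.

0.80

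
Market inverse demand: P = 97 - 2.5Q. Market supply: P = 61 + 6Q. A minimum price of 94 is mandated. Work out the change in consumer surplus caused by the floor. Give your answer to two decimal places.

Free-market equilibrium: 97 - 2.5Q = 61 + 6Q gives Q* = 4.2353, P* = 86.4118.
At the floor price 94, quantity demanded is (97 - 94)/2.5 = 1.2; demand is the short side, so Q = 1.2 trades at P = 94.
CS goes from (1/2)(4.2353)(10.5882) = 22.4221 to 1.8 (computed as (97 - 94)(1.2) - (1/2)(2.5)(1.2)^2), a change of -20.6221.

-20.62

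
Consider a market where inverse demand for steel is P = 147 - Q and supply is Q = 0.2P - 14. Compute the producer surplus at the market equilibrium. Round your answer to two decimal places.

Rewriting supply in inverse form: P = 70 + 5Q.
Setting demand equal to supply, 77 = 6Q, so Q* = 12.8333 and P* = 134.1667.
Producer surplus is the triangle above supply below P*: (1/2)(12.8333)(134.1667 - 70) = (1/2)(12.8333)(64.1667) = 411.7361.

411.74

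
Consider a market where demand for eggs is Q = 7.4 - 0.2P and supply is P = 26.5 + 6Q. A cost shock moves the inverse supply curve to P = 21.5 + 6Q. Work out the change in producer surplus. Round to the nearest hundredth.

3.22

Rewriting demand in inverse form: P = 37 - 5Q.
Initial equilibrium: Q_0 = 0.9545, P_0 = 32.2273; CS_0 = (1/2)(0.9545)(4.7727) = 2.2779, PS_0 = (1/2)(0.9545)(5.7273) = 2.7335.
New equilibrium: 37 - 5Q = 21.5 + 6Q gives Q_1 = 1.4091, P_1 = 29.9545; CS_1 = 4.9638, PS_1 = 5.9566.
Change in producer surplus = 5.9566 - 2.7335 = 3.2231.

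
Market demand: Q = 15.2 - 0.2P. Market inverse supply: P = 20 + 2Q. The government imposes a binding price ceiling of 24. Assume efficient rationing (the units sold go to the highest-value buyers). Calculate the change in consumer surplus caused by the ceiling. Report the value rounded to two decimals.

-66.00

Rewriting demand in inverse form: P = 76 - 5Q.
Free-market equilibrium: 76 - 5Q = 20 + 2Q gives Q* = 8, P* = 36.
At the ceiling price 24, quantity supplied is (24 - 20)/2 = 2; supply is the short side, so Q = 2 trades at P = 24.
CS goes from (1/2)(8)(40) = 160 to 94 (computed as (76 - 24)(2) - (1/2)(5)(2)^2), a change of -66.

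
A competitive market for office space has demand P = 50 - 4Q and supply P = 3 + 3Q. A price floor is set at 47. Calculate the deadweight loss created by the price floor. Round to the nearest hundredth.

124.50

Without the control, 50 - 4Q = 3 + 3Q so Q* = 6.7143 and P* = 23.1429.
At the floor price 47, quantity demanded is (50 - 47)/4 = 0.75; demand is the short side, so Q = 0.75 trades at P = 47.
The lost-trades triangle has base Q* - 0.75 = 5.9643 and height equal to the gap between the curves at Q = 0.75, which is 47 - 5.25 = 41.75. DWL = (1/2)(5.9643)(41.75) = 124.5045.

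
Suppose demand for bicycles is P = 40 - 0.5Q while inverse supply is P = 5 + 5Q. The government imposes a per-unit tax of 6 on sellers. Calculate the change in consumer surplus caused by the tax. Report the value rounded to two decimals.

Without the tax, 40 - 0.5Q = 5 + 5Q so Q* = 6.3636 and P* = 36.8182.
A tax on sellers shifts supply up by 6: 40 - 0.5Q = 5 + 5Q + 6, so Q_t = 5.2727. Buyers pay P_b = 37.3636; sellers receive P_s = P_b - 6 = 31.3636.
Consumers lose the trapezoid between P* and P_b out to Q_t plus the triangle from Q_t to Q*: change in CS = 6.9504 - 10.124 = -3.1736.

-3.17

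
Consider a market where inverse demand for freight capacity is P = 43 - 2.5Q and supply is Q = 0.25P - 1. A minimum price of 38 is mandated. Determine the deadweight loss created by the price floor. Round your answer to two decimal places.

52.00

Rewriting supply in inverse form: P = 4 + 4Q.
Without the control, 43 - 2.5Q = 4 + 4Q so Q* = 6 and P* = 28.
At P = 38, buyers demand (43 - 38)/2.5 = 2 while sellers would supply more, so the quantity traded is 2 at price 38.
The lost-trades triangle has base Q* - 2 = 4 and height equal to the gap between the curves at Q = 2, which is 38 - 12 = 26. DWL = (1/2)(4)(26) = 52.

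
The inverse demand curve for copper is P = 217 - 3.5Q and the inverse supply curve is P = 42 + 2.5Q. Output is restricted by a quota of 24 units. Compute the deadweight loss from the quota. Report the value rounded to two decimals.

80.08

Unrestricted equilibrium: Q* = (217 - 42)/(3.5 + 2.5) = 29.1667.
At Q = 24 the demand price is 217 - 3.5(24) = 133 and the supply price is 42 + 2.5(24) = 102.
DWL = (1/2)(gap between curves at 24) x (Q* - 24) = (1/2)(31)(5.1667) = 80.0833.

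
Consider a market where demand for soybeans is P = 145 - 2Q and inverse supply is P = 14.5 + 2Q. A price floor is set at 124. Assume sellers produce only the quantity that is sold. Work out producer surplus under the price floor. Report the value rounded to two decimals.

Free-market equilibrium: 145 - 2Q = 14.5 + 2Q gives Q* = 32.625, P* = 79.75.
At the floor price 124, quantity demanded is (145 - 124)/2 = 10.5; demand is the short side, so Q = 10.5 trades at P = 124.
The supply price at Q = 10.5 is 35.5. PS is the trapezoid between 124 and supply over [0, 10.5]: (1/2)[(124 - 14.5) + (124 - 35.5)](10.5) = 1039.5.

1039.50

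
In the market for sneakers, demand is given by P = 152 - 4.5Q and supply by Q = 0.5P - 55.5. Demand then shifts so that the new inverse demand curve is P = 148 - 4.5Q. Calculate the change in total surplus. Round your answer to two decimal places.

Rewriting supply in inverse form: P = 111 + 2Q.
Initial equilibrium: Q_0 = 6.3077, P_0 = 123.6154; CS_0 = (1/2)(6.3077)(28.3846) = 89.5207, PS_0 = (1/2)(6.3077)(12.6154) = 39.787.
New equilibrium: 148 - 4.5Q = 111 + 2Q gives Q_1 = 5.6923, P_1 = 122.3846; CS_1 = 72.9053, PS_1 = 32.4024.
Change in total surplus = (72.9053 + 32.4024) - (89.5207 + 39.787) = -24.

-24.00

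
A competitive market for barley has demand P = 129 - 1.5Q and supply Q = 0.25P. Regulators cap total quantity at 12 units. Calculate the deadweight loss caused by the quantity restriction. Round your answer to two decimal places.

Rewriting supply in inverse form: P = 4Q.
Unrestricted equilibrium: Q* = (129 - 0)/(1.5 + 4) = 23.4545.
At Q = 12 the demand price is 129 - 1.5(12) = 111 and the supply price is 0 + 4(12) = 48.
Deadweight loss is the triangle between the curves from 12 to 23.4545: (1/2)(111 - 48)(23.4545 - 12) = 360.8182.

360.82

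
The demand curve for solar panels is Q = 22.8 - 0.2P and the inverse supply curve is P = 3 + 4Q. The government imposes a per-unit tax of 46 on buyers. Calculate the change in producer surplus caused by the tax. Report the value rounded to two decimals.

Rewriting demand in inverse form: P = 114 - 5Q.
Pre-tax equilibrium: 114 - 5Q = 3 + 4Q gives Q* = 12.3333, P* = 52.3333.
A tax on buyers shifts demand down by 46: (114 - 46) - 5Q = 3 + 4Q, so Q_t = 7.2222. Buyers pay P_b = 77.8889; sellers receive P_s = P_b - 46 = 31.8889.
Producers lose the trapezoid between P_s and P* out to Q_t plus the triangle from Q_t to Q*: change in PS = 104.321 - 304.2222 = -199.9012.

-199.90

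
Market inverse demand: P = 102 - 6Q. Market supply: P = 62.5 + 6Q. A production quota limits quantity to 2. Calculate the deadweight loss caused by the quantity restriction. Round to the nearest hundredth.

10.01

Without the quota, 102 - 6Q = 62.5 + 6Q gives Q* = 3.2917.
At Q = 2 the demand price is 102 - 6(2) = 90 and the supply price is 62.5 + 6(2) = 74.5.
Deadweight loss is the triangle between the curves from 2 to 3.2917: (1/2)(90 - 74.5)(3.2917 - 2) = 10.0104.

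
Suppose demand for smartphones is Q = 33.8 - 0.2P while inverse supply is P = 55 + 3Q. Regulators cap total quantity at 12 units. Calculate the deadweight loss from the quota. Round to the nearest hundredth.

Rewriting demand in inverse form: P = 169 - 5Q.
Unrestricted equilibrium: Q* = (169 - 55)/(5 + 3) = 14.25.
At Q = 12 the demand price is 169 - 5(12) = 109 and the supply price is 55 + 3(12) = 91.
DWL = (1/2)(gap between curves at 12) x (Q* - 12) = (1/2)(18)(2.25) = 20.25.

20.25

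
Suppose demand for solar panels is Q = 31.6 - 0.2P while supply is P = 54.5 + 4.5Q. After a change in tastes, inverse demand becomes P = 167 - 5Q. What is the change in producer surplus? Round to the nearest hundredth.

Rewriting demand in inverse form: P = 158 - 5Q.
Initial equilibrium: Q_0 = 10.8947, P_0 = 103.5263; CS_0 = (1/2)(10.8947)(54.4737) = 296.7382, PS_0 = (1/2)(10.8947)(49.0263) = 267.0644.
New equilibrium: 167 - 5Q = 54.5 + 4.5Q gives Q_1 = 11.8421, P_1 = 107.7895; CS_1 = 350.5886, PS_1 = 315.5298.
Change in producer surplus = 315.5298 - 267.0644 = 48.4654.

48.47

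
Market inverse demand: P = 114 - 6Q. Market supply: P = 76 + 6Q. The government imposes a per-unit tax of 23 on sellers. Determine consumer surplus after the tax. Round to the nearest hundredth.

Without the tax, 114 - 6Q = 76 + 6Q so Q* = 3.1667 and P* = 95.
A tax on sellers shifts supply up by 23: 114 - 6Q = 76 + 6Q + 23, so Q_t = 1.25. Buyers pay P_b = 106.5; sellers receive P_s = P_b - 23 = 83.5.
Consumer surplus is the triangle under demand above P_b: (1/2)(1.25)(114 - 106.5) = 4.6875.

4.69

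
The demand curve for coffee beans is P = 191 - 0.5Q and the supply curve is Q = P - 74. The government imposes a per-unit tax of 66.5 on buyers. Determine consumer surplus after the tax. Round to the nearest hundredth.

283.36

Rewriting supply in inverse form: P = 74 + Q.
Without the tax, 191 - 0.5Q = 74 + Q so Q* = 78 and P* = 152.
A tax on buyers shifts demand down by 66.5: (191 - 66.5) - 0.5Q = 74 + Q, so Q_t = 33.6667. Buyers pay P_b = 174.1667; sellers receive P_s = P_b - 66.5 = 107.6667.
CS = (1/2)(Q_t)(191 - P_b) = (1/2)(33.6667)(16.8333) = 283.3611.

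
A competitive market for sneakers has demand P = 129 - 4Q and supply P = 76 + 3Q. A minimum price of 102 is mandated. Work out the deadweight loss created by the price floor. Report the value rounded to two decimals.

2.36

Free-market equilibrium: 129 - 4Q = 76 + 3Q gives Q* = 7.5714, P* = 98.7143.
At the floor price 102, quantity demanded is (129 - 102)/4 = 6.75; demand is the short side, so Q = 6.75 trades at P = 102.
At Q = 6.75 the demand price is 102 and the supply price is 96.25. Deadweight loss is the triangle between the curves from 6.75 to 7.5714: (1/2)(102 - 96.25)(7.5714 - 6.75) = 2.3616.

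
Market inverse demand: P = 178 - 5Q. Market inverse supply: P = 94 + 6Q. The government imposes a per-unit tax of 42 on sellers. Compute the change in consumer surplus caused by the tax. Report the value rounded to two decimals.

Pre-tax equilibrium: 178 - 5Q = 94 + 6Q gives Q* = 7.6364, P* = 139.8182.
With the tax, sellers need 42 more per unit: 178 - 5Q = 94 + 6Q + 42, so Q_t = 3.8182. Buyers pay P_b = 158.9091; sellers receive P_s = P_b - 42 = 116.9091.
CS falls from (1/2)(7.6364)(38.1818) = 145.7851 to (1/2)(3.8182)(19.0909) = 36.4463, a change of -109.3388.

-109.34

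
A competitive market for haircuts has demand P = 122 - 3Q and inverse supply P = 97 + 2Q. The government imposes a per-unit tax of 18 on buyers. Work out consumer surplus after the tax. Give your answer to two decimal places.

2.94

Without the tax, 122 - 3Q = 97 + 2Q so Q* = 5 and P* = 107.
With the tax, buyers' net willingness to pay falls by 18: (122 - 18) - 3Q = 97 + 2Q, so Q_t = 1.4. Buyers pay P_b = 117.8; sellers receive P_s = P_b - 18 = 99.8.
Consumer surplus is the triangle under demand above P_b: (1/2)(1.4)(122 - 117.8) = 2.94.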